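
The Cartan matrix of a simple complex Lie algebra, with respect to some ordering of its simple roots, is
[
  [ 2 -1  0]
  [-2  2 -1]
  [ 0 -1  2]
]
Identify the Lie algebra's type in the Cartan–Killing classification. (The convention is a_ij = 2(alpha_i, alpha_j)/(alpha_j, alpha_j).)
type B_3

The matrix has rank 3 with 2's on the diagonal. Reading the off-diagonal entries as Dynkin edges (a single edge where a_ij = a_ji = -1; a double or triple edge where a_ij * a_ji = 2 or 3), the diagram is a chain of 3 nodes with a double edge at one end; the terminal node there is the unique short simple root (B_3). One simple-root ordering that puts it in standard form is (alpha_3, alpha_2, alpha_1). So the algebra is type B_3, i.e. so(7).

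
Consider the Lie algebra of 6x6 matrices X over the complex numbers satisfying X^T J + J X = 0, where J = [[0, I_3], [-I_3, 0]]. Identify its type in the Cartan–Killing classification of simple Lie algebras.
This is sp(6), which has dimension 6(6+1)/2 = 21 and rank 6/2 = 3. In the classification of classical Lie algebras, the symplectic algebra sp(2n) has type C_n; here n = 3, so the Dynkin diagram is a chain of 3 nodes with a double edge at one end; the terminal node there is the unique long simple root (C_3). Hence the type is C_3.

type C_3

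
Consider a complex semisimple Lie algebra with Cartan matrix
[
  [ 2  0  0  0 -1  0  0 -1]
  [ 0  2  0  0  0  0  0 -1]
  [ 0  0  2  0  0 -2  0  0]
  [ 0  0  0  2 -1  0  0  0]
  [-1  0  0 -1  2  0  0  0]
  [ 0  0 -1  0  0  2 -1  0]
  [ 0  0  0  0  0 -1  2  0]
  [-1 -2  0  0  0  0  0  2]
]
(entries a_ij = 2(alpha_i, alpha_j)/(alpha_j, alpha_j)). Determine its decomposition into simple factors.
B_5 (so(11)) + C_3 (sp(6))

The diagram associated to this matrix has two connected components: the simple roots {alpha_1, alpha_2, alpha_4, alpha_5, alpha_8} form a chain of 5 nodes with a double edge at one end; the terminal node there is the unique short simple root (B_5), and {alpha_3, alpha_6, alpha_7} form a chain of 3 nodes with a double edge at one end; the terminal node there is the unique long simple root (C_3). A semisimple Lie algebra decomposes uniquely as the direct sum of simple ideals, one per connected component of its Dynkin diagram, so g ≅ B_5 ⊕ C_3 (dimension 55 + 21 = 76).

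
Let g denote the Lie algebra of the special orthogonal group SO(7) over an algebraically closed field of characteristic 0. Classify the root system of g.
B_3 (so(7))

This is so(7) with 7 odd, which has dimension 7(7-1)/2 = 21 and rank (7-1)/2 = 3. In the classification of classical Lie algebras, the orthogonal algebra so(2n+1) in an odd number of variables has type B_n; here n = 3, so the Dynkin diagram is a chain of 3 nodes with a double edge at one end; the terminal node there is the unique short simple root (B_3). Hence the type is B_3.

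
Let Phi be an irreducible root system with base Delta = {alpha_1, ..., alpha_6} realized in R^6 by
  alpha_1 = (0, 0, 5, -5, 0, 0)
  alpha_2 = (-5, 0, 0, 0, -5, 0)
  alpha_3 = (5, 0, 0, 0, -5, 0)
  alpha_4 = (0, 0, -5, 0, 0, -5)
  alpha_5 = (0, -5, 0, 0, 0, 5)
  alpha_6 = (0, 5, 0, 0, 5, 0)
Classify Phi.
D_6

Compute the Cartan integers a_ij = 2(alpha_i, alpha_j)/(alpha_j, alpha_j); the resulting 6x6 Cartan matrix is
[[2, 0, 0, -1, 0, 0], [0, 2, 0, 0, 0, -1], [0, 0, 2, 0, 0, -1], [-1, 0, 0, 2, -1, 0], [0, 0, 0, -1, 2, -1], [0, -1, -1, 0, -1, 2]].
All simple roots have the same length, so the diagram is simply laced. The associated Dynkin diagram is a chain of 4 nodes with a fork of two nodes at one end (D_6), so the type is D_6 (the algebra so(12)).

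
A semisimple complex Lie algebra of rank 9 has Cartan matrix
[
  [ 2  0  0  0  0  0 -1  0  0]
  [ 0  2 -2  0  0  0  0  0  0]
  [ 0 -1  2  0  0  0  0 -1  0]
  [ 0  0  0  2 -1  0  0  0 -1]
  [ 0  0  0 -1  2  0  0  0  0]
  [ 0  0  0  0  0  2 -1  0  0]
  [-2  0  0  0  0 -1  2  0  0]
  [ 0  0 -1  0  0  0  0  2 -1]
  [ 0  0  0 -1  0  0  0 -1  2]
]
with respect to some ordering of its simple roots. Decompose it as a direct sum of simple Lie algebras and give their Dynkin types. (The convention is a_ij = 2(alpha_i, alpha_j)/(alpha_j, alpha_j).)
The diagram associated to this matrix has two connected components: the simple roots {alpha_1, alpha_6, alpha_7} form a chain of 3 nodes with a double edge at one end; the terminal node there is the unique short simple root (B_3), and {alpha_2, alpha_3, alpha_4, alpha_5, alpha_8, alpha_9} form a chain of 6 nodes with a double edge at one end; the terminal node there is the unique long simple root (C_6). A semisimple Lie algebra decomposes uniquely as the direct sum of simple ideals, one per connected component of its Dynkin diagram, so g ≅ B_3 ⊕ C_6 (dimension 21 + 78 = 99).

B_3 + C_6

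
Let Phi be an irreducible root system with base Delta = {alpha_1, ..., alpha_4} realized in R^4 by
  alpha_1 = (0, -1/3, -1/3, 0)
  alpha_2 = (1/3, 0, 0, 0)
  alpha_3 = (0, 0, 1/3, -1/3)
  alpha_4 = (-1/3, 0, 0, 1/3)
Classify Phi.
Compute the Cartan integers a_ij = 2(alpha_i, alpha_j)/(alpha_j, alpha_j); the resulting 4x4 Cartan matrix is
[[2, 0, -1, 0], [0, 2, 0, -1], [-1, 0, 2, -1], [0, -2, -1, 2]].
The roots have two lengths (squared-length ratio 2:1); the short ones are alpha_{2}. The associated Dynkin diagram is a chain of 4 nodes with a double edge at one end; the terminal node there is the unique short simple root (B_4), so the type is B_4 (the algebra so(9)).

B_4 (so(9))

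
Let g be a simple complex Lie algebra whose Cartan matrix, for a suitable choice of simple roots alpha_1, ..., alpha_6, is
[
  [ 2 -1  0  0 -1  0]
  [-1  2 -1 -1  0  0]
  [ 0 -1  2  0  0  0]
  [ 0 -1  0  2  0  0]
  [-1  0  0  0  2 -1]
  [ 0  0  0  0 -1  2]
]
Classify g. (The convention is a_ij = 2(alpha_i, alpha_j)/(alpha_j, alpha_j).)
D6

The matrix has rank 6 with 2's on the diagonal. Reading the off-diagonal entries as Dynkin edges (a single edge where a_ij = a_ji = -1; a double or triple edge where a_ij * a_ji = 2 or 3), the diagram is a chain of 4 nodes with a fork of two nodes at one end (D_6). One simple-root ordering that puts it in standard form is (alpha_6, alpha_5, alpha_1, alpha_2, alpha_4, alpha_3). So the algebra is type D_6, i.e. so(12).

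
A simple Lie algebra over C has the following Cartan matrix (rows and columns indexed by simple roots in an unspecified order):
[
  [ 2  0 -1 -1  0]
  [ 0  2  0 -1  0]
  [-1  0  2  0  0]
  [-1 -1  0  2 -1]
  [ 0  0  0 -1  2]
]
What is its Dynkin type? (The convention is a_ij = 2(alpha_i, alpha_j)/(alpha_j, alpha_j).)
D_5 (so(10))

The matrix has rank 5 with 2's on the diagonal. Reading the off-diagonal entries as Dynkin edges (a single edge where a_ij = a_ji = -1; a double or triple edge where a_ij * a_ji = 2 or 3), the diagram is a chain of 3 nodes with a fork of two nodes at one end (D_5). One simple-root ordering that puts it in standard form is (alpha_3, alpha_1, alpha_4, alpha_2, alpha_5). So the algebra is type D_5, i.e. so(10).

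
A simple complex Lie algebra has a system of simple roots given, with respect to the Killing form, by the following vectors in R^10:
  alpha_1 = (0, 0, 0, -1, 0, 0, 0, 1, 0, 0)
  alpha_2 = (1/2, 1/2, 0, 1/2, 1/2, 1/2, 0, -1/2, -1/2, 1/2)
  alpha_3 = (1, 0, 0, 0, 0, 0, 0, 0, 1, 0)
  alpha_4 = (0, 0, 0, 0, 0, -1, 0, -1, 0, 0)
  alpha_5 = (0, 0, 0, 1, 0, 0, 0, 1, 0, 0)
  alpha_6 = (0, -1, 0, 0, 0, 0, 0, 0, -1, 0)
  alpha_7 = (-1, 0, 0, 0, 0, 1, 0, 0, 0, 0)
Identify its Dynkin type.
Compute the Cartan integers a_ij = 2(alpha_i, alpha_j)/(alpha_j, alpha_j); the resulting 7x7 Cartan matrix is
[[2, -1, 0, -1, 0, 0, 0], [-1, 2, 0, 0, 0, 0, 0], [0, 0, 2, 0, 0, -1, -1], [-1, 0, 0, 2, -1, 0, -1], [0, 0, 0, -1, 2, 0, 0], [0, 0, -1, 0, 0, 2, 0], [0, 0, -1, -1, 0, 0, 2]].
All simple roots have the same length, so the diagram is simply laced. The associated Dynkin diagram is a chain of 6 nodes with one extra node attached to the third node from one end (E_7), so the type is E_7.

type E_7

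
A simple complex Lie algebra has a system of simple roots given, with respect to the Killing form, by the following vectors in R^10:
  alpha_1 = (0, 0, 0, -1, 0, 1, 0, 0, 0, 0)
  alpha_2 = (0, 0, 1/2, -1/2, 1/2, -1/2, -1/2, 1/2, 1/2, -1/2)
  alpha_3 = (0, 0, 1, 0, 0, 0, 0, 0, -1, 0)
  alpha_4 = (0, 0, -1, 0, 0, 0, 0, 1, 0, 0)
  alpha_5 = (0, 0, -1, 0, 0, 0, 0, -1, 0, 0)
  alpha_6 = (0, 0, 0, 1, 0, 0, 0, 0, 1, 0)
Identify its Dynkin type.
E6

Compute the Cartan integers a_ij = 2(alpha_i, alpha_j)/(alpha_j, alpha_j); the resulting 6x6 Cartan matrix is
[[2, 0, 0, 0, 0, -1], [0, 2, 0, 0, -1, 0], [0, 0, 2, -1, -1, -1], [0, 0, -1, 2, 0, 0], [0, -1, -1, 0, 2, 0], [-1, 0, -1, 0, 0, 2]].
All simple roots have the same length, so the diagram is simply laced. The associated Dynkin diagram is a chain of 5 nodes with one extra node attached to the third node from one end (E_6), so the type is E_6.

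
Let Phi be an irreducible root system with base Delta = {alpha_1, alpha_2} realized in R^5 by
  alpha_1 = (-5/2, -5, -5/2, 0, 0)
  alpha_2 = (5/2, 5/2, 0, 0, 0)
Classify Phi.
G_2

Compute the Cartan integers a_ij = 2(alpha_i, alpha_j)/(alpha_j, alpha_j); the resulting 2x2 Cartan matrix is
[[2, -3], [-1, 2]].
The roots have two lengths (squared-length ratio 3:1); the short ones are alpha_{2}. The associated Dynkin diagram is two nodes joined by a triple edge (G_2), so the type is G_2.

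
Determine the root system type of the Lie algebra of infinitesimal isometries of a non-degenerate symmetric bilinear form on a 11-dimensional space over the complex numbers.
This is so(11) with 11 odd, which has dimension 11(11-1)/2 = 55 and rank (11-1)/2 = 5. In the classification of classical Lie algebras, the orthogonal algebra so(2n+1) in an odd number of variables has type B_n; here n = 5, so the Dynkin diagram is a chain of 5 nodes with a double edge at one end; the terminal node there is the unique short simple root (B_5). Hence the type is B_5.

B_5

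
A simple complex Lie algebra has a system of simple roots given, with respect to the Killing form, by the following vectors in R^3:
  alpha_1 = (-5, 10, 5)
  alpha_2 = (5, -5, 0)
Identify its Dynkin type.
G2

Compute the Cartan integers a_ij = 2(alpha_i, alpha_j)/(alpha_j, alpha_j); the resulting 2x2 Cartan matrix is
[[2, -3], [-1, 2]].
The roots have two lengths (squared-length ratio 3:1); the short ones are alpha_{2}. The associated Dynkin diagram is two nodes joined by a triple edge (G_2), so the type is G_2.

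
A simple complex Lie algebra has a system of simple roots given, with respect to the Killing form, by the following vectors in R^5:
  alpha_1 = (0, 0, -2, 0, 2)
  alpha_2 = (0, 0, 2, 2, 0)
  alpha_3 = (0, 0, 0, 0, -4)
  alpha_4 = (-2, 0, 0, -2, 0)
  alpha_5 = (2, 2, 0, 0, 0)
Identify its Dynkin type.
C5

Compute the Cartan integers a_ij = 2(alpha_i, alpha_j)/(alpha_j, alpha_j); the resulting 5x5 Cartan matrix is
[[2, -1, -1, 0, 0], [-1, 2, 0, -1, 0], [-2, 0, 2, 0, 0], [0, -1, 0, 2, -1], [0, 0, 0, -1, 2]].
The roots have two lengths (squared-length ratio 2:1); the short ones are alpha_{1,2,4,5}. The associated Dynkin diagram is a chain of 5 nodes with a double edge at one end; the terminal node there is the unique long simple root (C_5), so the type is C_5 (the algebra sp(10)).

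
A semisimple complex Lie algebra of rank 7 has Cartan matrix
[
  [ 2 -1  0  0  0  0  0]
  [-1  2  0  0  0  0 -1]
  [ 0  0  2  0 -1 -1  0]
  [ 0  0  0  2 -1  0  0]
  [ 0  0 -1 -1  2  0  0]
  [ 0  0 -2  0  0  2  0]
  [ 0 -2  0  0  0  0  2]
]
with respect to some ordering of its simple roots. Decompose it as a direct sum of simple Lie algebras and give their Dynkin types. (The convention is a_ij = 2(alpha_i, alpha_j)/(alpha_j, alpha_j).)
C_3 ⊕ C_4

The diagram associated to this matrix has two connected components: the simple roots {alpha_1, alpha_2, alpha_7} form a chain of 3 nodes with a double edge at one end; the terminal node there is the unique long simple root (C_3), and {alpha_3, alpha_4, alpha_5, alpha_6} form a chain of 4 nodes with a double edge at one end; the terminal node there is the unique long simple root (C_4). A semisimple Lie algebra decomposes uniquely as the direct sum of simple ideals, one per connected component of its Dynkin diagram, so g ≅ C_3 ⊕ C_4 (dimension 21 + 36 = 57).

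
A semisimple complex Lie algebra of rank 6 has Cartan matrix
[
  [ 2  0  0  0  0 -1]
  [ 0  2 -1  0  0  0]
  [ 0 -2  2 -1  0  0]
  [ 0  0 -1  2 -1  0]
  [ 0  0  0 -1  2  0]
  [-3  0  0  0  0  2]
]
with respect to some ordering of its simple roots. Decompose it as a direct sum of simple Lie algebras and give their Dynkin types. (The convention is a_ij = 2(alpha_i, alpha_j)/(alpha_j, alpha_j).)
B_4 + G_2

The diagram associated to this matrix has two connected components: the simple roots {alpha_2, alpha_3, alpha_4, alpha_5} form a chain of 4 nodes with a double edge at one end; the terminal node there is the unique short simple root (B_4), and {alpha_1, alpha_6} form two nodes joined by a triple edge (G_2). A semisimple Lie algebra decomposes uniquely as the direct sum of simple ideals, one per connected component of its Dynkin diagram, so g ≅ B_4 ⊕ G_2 (dimension 36 + 14 = 50).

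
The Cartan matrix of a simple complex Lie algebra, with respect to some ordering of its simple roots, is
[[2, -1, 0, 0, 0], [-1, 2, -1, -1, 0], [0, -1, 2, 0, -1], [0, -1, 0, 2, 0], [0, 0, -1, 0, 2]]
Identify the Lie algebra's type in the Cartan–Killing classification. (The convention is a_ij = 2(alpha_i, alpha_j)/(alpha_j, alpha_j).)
D5

The matrix has rank 5 with 2's on the diagonal. Reading the off-diagonal entries as Dynkin edges (a single edge where a_ij = a_ji = -1; a double or triple edge where a_ij * a_ji = 2 or 3), the diagram is a chain of 3 nodes with a fork of two nodes at one end (D_5). One simple-root ordering that puts it in standard form is (alpha_5, alpha_3, alpha_2, alpha_4, alpha_1). So the algebra is type D_5, i.e. so(10).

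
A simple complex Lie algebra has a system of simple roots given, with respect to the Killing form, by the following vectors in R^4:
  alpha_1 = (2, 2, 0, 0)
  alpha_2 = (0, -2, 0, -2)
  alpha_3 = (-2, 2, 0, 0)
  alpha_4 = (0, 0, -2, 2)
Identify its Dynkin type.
type D_4

Compute the Cartan integers a_ij = 2(alpha_i, alpha_j)/(alpha_j, alpha_j); the resulting 4x4 Cartan matrix is
[[2, -1, 0, 0], [-1, 2, -1, -1], [0, -1, 2, 0], [0, -1, 0, 2]].
All simple roots have the same length, so the diagram is simply laced. The associated Dynkin diagram is a chain of 2 nodes with a fork of two nodes at one end (D_4), so the type is D_4 (the algebra so(8)).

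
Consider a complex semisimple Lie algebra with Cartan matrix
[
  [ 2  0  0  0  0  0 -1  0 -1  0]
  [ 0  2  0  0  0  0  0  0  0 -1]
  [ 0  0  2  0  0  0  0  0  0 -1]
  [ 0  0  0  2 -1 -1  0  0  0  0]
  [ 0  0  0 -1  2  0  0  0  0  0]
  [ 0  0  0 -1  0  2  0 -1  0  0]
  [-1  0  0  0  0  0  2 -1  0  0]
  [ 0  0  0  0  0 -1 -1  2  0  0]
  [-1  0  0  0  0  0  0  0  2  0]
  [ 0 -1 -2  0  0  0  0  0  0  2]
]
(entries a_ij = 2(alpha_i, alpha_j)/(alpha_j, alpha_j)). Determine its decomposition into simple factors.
The diagram associated to this matrix has two connected components: the simple roots {alpha_1, alpha_4, alpha_5, alpha_6, alpha_7, alpha_8, alpha_9} form a chain of 7 nodes with single edges (A_7), and {alpha_2, alpha_3, alpha_10} form a chain of 3 nodes with a double edge at one end; the terminal node there is the unique short simple root (B_3). A semisimple Lie algebra decomposes uniquely as the direct sum of simple ideals, one per connected component of its Dynkin diagram, so g ≅ A_7 ⊕ B_3 (dimension 63 + 21 = 84).

A_7 (sl(8)) + B_3 (so(7))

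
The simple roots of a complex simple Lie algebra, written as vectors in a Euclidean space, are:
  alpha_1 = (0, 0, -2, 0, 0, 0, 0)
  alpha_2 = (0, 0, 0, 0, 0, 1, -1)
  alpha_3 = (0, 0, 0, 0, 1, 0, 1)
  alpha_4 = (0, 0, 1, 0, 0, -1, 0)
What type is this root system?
Compute the Cartan integers a_ij = 2(alpha_i, alpha_j)/(alpha_j, alpha_j); the resulting 4x4 Cartan matrix is
[[2, 0, 0, -2], [0, 2, -1, -1], [0, -1, 2, 0], [-1, -1, 0, 2]].
The roots have two lengths (squared-length ratio 2:1); the short ones are alpha_{2,3,4}. The associated Dynkin diagram is a chain of 4 nodes with a double edge at one end; the terminal node there is the unique long simple root (C_4), so the type is C_4 (the algebra sp(8)).

C_4 (sp(8))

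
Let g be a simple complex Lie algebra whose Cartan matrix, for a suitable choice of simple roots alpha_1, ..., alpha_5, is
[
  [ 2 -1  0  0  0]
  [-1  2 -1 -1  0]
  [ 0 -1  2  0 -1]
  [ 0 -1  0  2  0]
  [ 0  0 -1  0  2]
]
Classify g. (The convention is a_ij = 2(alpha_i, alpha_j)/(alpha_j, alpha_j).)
The matrix has rank 5 with 2's on the diagonal. Reading the off-diagonal entries as Dynkin edges (a single edge where a_ij = a_ji = -1; a double or triple edge where a_ij * a_ji = 2 or 3), the diagram is a chain of 3 nodes with a fork of two nodes at one end (D_5). One simple-root ordering that puts it in standard form is (alpha_5, alpha_3, alpha_2, alpha_4, alpha_1). So the algebra is type D_5, i.e. so(10).

D5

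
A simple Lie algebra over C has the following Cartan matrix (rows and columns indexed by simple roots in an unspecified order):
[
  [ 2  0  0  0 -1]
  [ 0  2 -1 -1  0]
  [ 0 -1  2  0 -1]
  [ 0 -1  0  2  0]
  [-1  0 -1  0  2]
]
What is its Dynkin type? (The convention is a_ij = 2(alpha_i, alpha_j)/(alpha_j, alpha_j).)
type A_5

The matrix has rank 5 with 2's on the diagonal. Reading the off-diagonal entries as Dynkin edges (a single edge where a_ij = a_ji = -1; a double or triple edge where a_ij * a_ji = 2 or 3), the diagram is a chain of 5 nodes with single edges (A_5). One simple-root ordering that puts it in standard form is (alpha_4, alpha_2, alpha_3, alpha_5, alpha_1). So the algebra is type A_5, i.e. sl(6).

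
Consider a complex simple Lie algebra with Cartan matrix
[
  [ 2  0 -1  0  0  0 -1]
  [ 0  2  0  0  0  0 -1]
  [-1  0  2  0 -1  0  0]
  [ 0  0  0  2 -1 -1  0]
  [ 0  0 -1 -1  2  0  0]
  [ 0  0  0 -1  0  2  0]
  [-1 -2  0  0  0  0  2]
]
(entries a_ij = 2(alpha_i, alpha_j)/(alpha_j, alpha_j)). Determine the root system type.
B_7 (so(15))

The matrix has rank 7 with 2's on the diagonal. Reading the off-diagonal entries as Dynkin edges (a single edge where a_ij = a_ji = -1; a double or triple edge where a_ij * a_ji = 2 or 3), the diagram is a chain of 7 nodes with a double edge at one end; the terminal node there is the unique short simple root (B_7). One simple-root ordering that puts it in standard form is (alpha_6, alpha_4, alpha_5, alpha_3, alpha_1, alpha_7, alpha_2). So the algebra is type B_7, i.e. so(15).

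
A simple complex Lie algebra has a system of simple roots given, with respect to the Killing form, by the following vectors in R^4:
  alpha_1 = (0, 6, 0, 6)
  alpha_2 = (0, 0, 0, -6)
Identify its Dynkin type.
Compute the Cartan integers a_ij = 2(alpha_i, alpha_j)/(alpha_j, alpha_j); the resulting 2x2 Cartan matrix is
[[2, -2], [-1, 2]].
The roots have two lengths (squared-length ratio 2:1); the short ones are alpha_{2}. The associated Dynkin diagram is a chain of 2 nodes with a double edge at one end; the terminal node there is the unique short simple root (B_2), so the type is B_2 (the algebra so(5)).

B_2 (so(5))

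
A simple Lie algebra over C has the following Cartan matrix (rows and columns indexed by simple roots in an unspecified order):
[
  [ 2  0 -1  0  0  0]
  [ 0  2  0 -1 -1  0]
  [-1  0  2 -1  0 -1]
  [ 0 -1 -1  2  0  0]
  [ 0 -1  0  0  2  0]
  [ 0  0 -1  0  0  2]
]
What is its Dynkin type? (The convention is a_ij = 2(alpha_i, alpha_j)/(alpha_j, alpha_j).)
The matrix has rank 6 with 2's on the diagonal. Reading the off-diagonal entries as Dynkin edges (a single edge where a_ij = a_ji = -1; a double or triple edge where a_ij * a_ji = 2 or 3), the diagram is a chain of 4 nodes with a fork of two nodes at one end (D_6). One simple-root ordering that puts it in standard form is (alpha_5, alpha_2, alpha_4, alpha_3, alpha_6, alpha_1). So the algebra is type D_6, i.e. so(12).

D6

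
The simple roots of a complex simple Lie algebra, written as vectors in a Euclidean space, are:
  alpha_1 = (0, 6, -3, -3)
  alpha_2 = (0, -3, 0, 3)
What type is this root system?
Compute the Cartan integers a_ij = 2(alpha_i, alpha_j)/(alpha_j, alpha_j); the resulting 2x2 Cartan matrix is
[[2, -3], [-1, 2]].
The roots have two lengths (squared-length ratio 3:1); the short ones are alpha_{2}. The associated Dynkin diagram is two nodes joined by a triple edge (G_2), so the type is G_2.

G2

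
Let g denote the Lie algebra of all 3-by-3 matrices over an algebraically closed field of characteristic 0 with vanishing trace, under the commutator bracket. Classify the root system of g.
This is sl(3), which has dimension 3^2 - 1 = 8 and rank 3 - 1 = 2 (a Cartan subalgebra is the diagonal traceless matrices). In the classification of classical Lie algebras, the special linear algebra sl(n+1) has type A_n; here n = 2, so the Dynkin diagram is a chain of 2 nodes with single edges (A_2). Hence the type is A_2.

type A_2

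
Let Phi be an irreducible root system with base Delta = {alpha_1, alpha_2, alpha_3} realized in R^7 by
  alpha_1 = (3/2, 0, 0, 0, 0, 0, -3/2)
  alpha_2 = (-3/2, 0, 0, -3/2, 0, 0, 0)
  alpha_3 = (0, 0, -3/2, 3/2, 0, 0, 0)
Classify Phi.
A3

Compute the Cartan integers a_ij = 2(alpha_i, alpha_j)/(alpha_j, alpha_j); the resulting 3x3 Cartan matrix is
[[2, -1, 0], [-1, 2, -1], [0, -1, 2]].
All simple roots have the same length, so the diagram is simply laced. The associated Dynkin diagram is a chain of 3 nodes with single edges (A_3), so the type is A_3 (the algebra sl(4)).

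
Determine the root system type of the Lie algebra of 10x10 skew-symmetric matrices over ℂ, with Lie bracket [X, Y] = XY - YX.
D_5 (so(10))

This is so(10) with 10 even, which has dimension 10(10-1)/2 = 45 and rank 10/2 = 5. In the classification of classical Lie algebras, the orthogonal algebra so(2n) in an even number of variables has type D_n; here n = 5, so the Dynkin diagram is a chain of 3 nodes with a fork of two nodes at one end (D_5). Hence the type is D_5.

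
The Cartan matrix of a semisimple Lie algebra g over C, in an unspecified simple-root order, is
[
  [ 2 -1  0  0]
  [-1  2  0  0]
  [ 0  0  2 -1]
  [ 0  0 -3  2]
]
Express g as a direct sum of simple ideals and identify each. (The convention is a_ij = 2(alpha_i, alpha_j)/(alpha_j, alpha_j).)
The diagram associated to this matrix has two connected components: the simple roots {alpha_1, alpha_2} form a chain of 2 nodes with single edges (A_2), and {alpha_3, alpha_4} form two nodes joined by a triple edge (G_2). A semisimple Lie algebra decomposes uniquely as the direct sum of simple ideals, one per connected component of its Dynkin diagram, so g ≅ A_2 ⊕ G_2 (dimension 8 + 14 = 22).

A_2 ⊕ G_2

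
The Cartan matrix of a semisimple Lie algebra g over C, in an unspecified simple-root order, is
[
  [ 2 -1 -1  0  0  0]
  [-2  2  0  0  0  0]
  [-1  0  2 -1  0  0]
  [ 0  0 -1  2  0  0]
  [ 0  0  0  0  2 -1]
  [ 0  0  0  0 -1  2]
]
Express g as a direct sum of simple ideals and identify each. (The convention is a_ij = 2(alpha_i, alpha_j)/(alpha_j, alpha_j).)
A_2 (sl(3)) ⊕ C_4 (sp(8))

The diagram associated to this matrix has two connected components: the simple roots {alpha_5, alpha_6} form a chain of 2 nodes with single edges (A_2), and {alpha_1, alpha_2, alpha_3, alpha_4} form a chain of 4 nodes with a double edge at one end; the terminal node there is the unique long simple root (C_4). A semisimple Lie algebra decomposes uniquely as the direct sum of simple ideals, one per connected component of its Dynkin diagram, so g ≅ A_2 ⊕ C_4 (dimension 8 + 36 = 44).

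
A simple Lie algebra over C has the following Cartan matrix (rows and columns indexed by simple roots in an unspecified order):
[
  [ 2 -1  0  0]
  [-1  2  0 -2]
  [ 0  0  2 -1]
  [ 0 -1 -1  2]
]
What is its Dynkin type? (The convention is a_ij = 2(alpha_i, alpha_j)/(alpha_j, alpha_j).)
The matrix has rank 4 with 2's on the diagonal. Reading the off-diagonal entries as Dynkin edges (a single edge where a_ij = a_ji = -1; a double or triple edge where a_ij * a_ji = 2 or 3), the diagram is a chain of 4 nodes with a double edge between the middle two (F_4). One simple-root ordering that puts it in standard form is (alpha_1, alpha_2, alpha_4, alpha_3). So the algebra is type F_4.

type F_4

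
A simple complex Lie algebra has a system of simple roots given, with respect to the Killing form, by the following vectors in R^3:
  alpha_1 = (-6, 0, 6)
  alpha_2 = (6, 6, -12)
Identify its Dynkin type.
G2

Compute the Cartan integers a_ij = 2(alpha_i, alpha_j)/(alpha_j, alpha_j); the resulting 2x2 Cartan matrix is
[[2, -1], [-3, 2]].
The roots have two lengths (squared-length ratio 3:1); the short ones are alpha_{1}. The associated Dynkin diagram is two nodes joined by a triple edge (G_2), so the type is G_2.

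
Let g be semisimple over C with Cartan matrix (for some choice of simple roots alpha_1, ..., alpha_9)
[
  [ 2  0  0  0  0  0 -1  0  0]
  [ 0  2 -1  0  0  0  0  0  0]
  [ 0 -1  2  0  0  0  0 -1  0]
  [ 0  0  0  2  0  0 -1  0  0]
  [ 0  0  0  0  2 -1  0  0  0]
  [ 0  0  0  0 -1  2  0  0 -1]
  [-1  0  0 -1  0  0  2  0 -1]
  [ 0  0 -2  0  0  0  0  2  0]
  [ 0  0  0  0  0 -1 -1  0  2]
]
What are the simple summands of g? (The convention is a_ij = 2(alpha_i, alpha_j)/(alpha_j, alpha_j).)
type C_3 + type D_6

The diagram associated to this matrix has two connected components: the simple roots {alpha_2, alpha_3, alpha_8} form a chain of 3 nodes with a double edge at one end; the terminal node there is the unique long simple root (C_3), and {alpha_1, alpha_4, alpha_5, alpha_6, alpha_7, alpha_9} form a chain of 4 nodes with a fork of two nodes at one end (D_6). A semisimple Lie algebra decomposes uniquely as the direct sum of simple ideals, one per connected component of its Dynkin diagram, so g ≅ C_3 ⊕ D_6 (dimension 21 + 66 = 87).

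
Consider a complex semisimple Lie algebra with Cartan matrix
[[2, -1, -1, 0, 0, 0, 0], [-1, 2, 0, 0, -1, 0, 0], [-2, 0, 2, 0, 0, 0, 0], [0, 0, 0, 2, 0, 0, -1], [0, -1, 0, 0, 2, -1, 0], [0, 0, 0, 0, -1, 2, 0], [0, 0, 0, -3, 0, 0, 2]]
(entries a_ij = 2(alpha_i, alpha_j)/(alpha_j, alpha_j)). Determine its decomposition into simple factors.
C5 + G2

The diagram associated to this matrix has two connected components: the simple roots {alpha_1, alpha_2, alpha_3, alpha_5, alpha_6} form a chain of 5 nodes with a double edge at one end; the terminal node there is the unique long simple root (C_5), and {alpha_4, alpha_7} form two nodes joined by a triple edge (G_2). A semisimple Lie algebra decomposes uniquely as the direct sum of simple ideals, one per connected component of its Dynkin diagram, so g ≅ C_5 ⊕ G_2 (dimension 55 + 14 = 69).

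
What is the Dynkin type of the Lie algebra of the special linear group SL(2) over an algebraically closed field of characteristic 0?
A_1 (sl(2))

This is sl(2), which has dimension 2^2 - 1 = 3 and rank 2 - 1 = 1 (a Cartan subalgebra is the diagonal traceless matrices). In the classification of classical Lie algebras, the special linear algebra sl(n+1) has type A_n; here n = 1, so the Dynkin diagram is a chain of 1 nodes with single edges (A_1). Hence the type is A_1.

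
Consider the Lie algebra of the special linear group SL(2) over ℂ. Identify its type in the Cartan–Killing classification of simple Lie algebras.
This is sl(2), which has dimension 2^2 - 1 = 3 and rank 2 - 1 = 1 (a Cartan subalgebra is the diagonal traceless matrices). In the classification of classical Lie algebras, the special linear algebra sl(n+1) has type A_n; here n = 1, so the Dynkin diagram is a chain of 1 nodes with single edges (A_1). Hence the type is A_1.

A1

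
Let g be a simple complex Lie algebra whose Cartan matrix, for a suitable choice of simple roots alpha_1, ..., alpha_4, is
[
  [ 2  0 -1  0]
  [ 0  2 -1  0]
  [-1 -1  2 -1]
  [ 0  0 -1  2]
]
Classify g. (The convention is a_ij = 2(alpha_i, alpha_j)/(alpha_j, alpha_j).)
The matrix has rank 4 with 2's on the diagonal. Reading the off-diagonal entries as Dynkin edges (a single edge where a_ij = a_ji = -1; a double or triple edge where a_ij * a_ji = 2 or 3), the diagram is a chain of 2 nodes with a fork of two nodes at one end (D_4). One simple-root ordering that puts it in standard form is (alpha_1, alpha_3, alpha_2, alpha_4). So the algebra is type D_4, i.e. so(8).

D_4 (so(8))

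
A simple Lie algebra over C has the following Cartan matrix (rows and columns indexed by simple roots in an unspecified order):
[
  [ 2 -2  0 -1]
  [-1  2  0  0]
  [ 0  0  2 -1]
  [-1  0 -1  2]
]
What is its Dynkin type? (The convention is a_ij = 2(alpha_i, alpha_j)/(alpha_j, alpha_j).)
B4

The matrix has rank 4 with 2's on the diagonal. Reading the off-diagonal entries as Dynkin edges (a single edge where a_ij = a_ji = -1; a double or triple edge where a_ij * a_ji = 2 or 3), the diagram is a chain of 4 nodes with a double edge at one end; the terminal node there is the unique short simple root (B_4). One simple-root ordering that puts it in standard form is (alpha_3, alpha_4, alpha_1, alpha_2). So the algebra is type B_4, i.e. so(9).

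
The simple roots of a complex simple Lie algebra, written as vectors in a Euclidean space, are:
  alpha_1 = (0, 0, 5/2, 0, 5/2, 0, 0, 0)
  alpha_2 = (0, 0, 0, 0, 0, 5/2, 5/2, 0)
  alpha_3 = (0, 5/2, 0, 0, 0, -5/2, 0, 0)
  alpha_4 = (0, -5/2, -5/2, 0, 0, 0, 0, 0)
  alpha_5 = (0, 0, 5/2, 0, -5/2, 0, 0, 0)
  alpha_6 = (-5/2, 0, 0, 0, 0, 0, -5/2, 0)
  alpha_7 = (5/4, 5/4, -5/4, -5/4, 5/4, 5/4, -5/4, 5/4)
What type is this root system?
Compute the Cartan integers a_ij = 2(alpha_i, alpha_j)/(alpha_j, alpha_j); the resulting 7x7 Cartan matrix is
[[2, 0, 0, -1, 0, 0, 0], [0, 2, -1, 0, 0, -1, 0], [0, -1, 2, -1, 0, 0, 0], [-1, 0, -1, 2, -1, 0, 0], [0, 0, 0, -1, 2, 0, -1], [0, -1, 0, 0, 0, 2, 0], [0, 0, 0, 0, -1, 0, 2]].
All simple roots have the same length, so the diagram is simply laced. The associated Dynkin diagram is a chain of 6 nodes with one extra node attached to the third node from one end (E_7), so the type is E_7.

E_7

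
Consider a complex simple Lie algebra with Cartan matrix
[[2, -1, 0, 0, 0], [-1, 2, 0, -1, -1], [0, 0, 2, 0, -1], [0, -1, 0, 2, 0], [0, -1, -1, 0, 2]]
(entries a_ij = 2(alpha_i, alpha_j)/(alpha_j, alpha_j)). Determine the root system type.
The matrix has rank 5 with 2's on the diagonal. Reading the off-diagonal entries as Dynkin edges (a single edge where a_ij = a_ji = -1; a double or triple edge where a_ij * a_ji = 2 or 3), the diagram is a chain of 3 nodes with a fork of two nodes at one end (D_5). One simple-root ordering that puts it in standard form is (alpha_3, alpha_5, alpha_2, alpha_4, alpha_1). So the algebra is type D_5, i.e. so(10).

D_5 (so(10))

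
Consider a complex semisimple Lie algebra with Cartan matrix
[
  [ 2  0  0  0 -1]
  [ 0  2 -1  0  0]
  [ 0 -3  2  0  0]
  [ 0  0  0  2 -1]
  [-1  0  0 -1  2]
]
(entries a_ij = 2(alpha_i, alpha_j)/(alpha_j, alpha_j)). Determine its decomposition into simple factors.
type A_3 + type G_2

The diagram associated to this matrix has two connected components: the simple roots {alpha_1, alpha_4, alpha_5} form a chain of 3 nodes with single edges (A_3), and {alpha_2, alpha_3} form two nodes joined by a triple edge (G_2). A semisimple Lie algebra decomposes uniquely as the direct sum of simple ideals, one per connected component of its Dynkin diagram, so g ≅ A_3 ⊕ G_2 (dimension 15 + 14 = 29).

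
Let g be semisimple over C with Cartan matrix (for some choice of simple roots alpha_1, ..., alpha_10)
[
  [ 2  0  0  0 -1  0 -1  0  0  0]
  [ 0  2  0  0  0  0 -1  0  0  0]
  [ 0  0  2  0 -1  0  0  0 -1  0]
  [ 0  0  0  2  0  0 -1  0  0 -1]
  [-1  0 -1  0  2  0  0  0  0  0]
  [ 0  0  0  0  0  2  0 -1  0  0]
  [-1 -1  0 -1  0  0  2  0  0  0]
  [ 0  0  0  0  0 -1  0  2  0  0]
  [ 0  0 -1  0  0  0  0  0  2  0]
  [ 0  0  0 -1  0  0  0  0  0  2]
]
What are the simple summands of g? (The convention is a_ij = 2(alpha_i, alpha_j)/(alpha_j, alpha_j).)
The diagram associated to this matrix has two connected components: the simple roots {alpha_6, alpha_8} form a chain of 2 nodes with single edges (A_2), and {alpha_1, alpha_2, alpha_3, alpha_4, alpha_5, alpha_7, alpha_9, alpha_10} form a chain of 7 nodes with one extra node attached to the third node from one end (E_8). A semisimple Lie algebra decomposes uniquely as the direct sum of simple ideals, one per connected component of its Dynkin diagram, so g ≅ A_2 ⊕ E_8 (dimension 8 + 248 = 256).

type A_2 + type E_8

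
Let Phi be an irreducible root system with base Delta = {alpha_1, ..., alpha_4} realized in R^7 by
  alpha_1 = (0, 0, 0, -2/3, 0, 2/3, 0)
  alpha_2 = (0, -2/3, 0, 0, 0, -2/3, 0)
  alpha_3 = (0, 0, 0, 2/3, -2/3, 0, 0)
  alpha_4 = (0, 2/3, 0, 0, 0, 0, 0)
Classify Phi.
Compute the Cartan integers a_ij = 2(alpha_i, alpha_j)/(alpha_j, alpha_j); the resulting 4x4 Cartan matrix is
[[2, -1, -1, 0], [-1, 2, 0, -2], [-1, 0, 2, 0], [0, -1, 0, 2]].
The roots have two lengths (squared-length ratio 2:1); the short ones are alpha_{4}. The associated Dynkin diagram is a chain of 4 nodes with a double edge at one end; the terminal node there is the unique short simple root (B_4), so the type is B_4 (the algebra so(9)).

type B_4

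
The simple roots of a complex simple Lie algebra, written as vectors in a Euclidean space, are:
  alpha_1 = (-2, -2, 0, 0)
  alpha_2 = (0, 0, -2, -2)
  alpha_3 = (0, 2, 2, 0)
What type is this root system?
A3

Compute the Cartan integers a_ij = 2(alpha_i, alpha_j)/(alpha_j, alpha_j); the resulting 3x3 Cartan matrix is
[[2, 0, -1], [0, 2, -1], [-1, -1, 2]].
All simple roots have the same length, so the diagram is simply laced. The associated Dynkin diagram is a chain of 3 nodes with single edges (A_3), so the type is A_3 (the algebra sl(4)).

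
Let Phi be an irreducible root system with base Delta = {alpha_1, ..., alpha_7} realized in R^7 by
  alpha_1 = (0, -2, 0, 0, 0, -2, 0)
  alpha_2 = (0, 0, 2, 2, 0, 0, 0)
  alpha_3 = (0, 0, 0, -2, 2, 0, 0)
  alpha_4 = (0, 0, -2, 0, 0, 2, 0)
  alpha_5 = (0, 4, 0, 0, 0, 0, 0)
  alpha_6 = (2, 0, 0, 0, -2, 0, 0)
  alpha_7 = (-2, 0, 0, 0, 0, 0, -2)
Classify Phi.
C_7 (sp(14))

Compute the Cartan integers a_ij = 2(alpha_i, alpha_j)/(alpha_j, alpha_j); the resulting 7x7 Cartan matrix is
[[2, 0, 0, -1, -1, 0, 0], [0, 2, -1, -1, 0, 0, 0], [0, -1, 2, 0, 0, -1, 0], [-1, -1, 0, 2, 0, 0, 0], [-2, 0, 0, 0, 2, 0, 0], [0, 0, -1, 0, 0, 2, -1], [0, 0, 0, 0, 0, -1, 2]].
The roots have two lengths (squared-length ratio 2:1); the short ones are alpha_{1,2,3,4,6,7}. The associated Dynkin diagram is a chain of 7 nodes with a double edge at one end; the terminal node there is the unique long simple root (C_7), so the type is C_7 (the algebra sp(14)).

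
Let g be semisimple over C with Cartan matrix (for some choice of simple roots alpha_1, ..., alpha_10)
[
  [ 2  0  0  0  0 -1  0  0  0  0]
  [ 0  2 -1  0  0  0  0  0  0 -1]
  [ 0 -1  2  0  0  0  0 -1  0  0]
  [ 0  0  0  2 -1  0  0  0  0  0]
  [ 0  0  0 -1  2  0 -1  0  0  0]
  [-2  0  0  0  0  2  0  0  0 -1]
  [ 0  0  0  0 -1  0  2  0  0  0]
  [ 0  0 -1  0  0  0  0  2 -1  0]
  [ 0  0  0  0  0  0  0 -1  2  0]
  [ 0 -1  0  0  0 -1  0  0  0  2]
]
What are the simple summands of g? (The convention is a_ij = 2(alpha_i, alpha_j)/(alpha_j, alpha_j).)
The diagram associated to this matrix has two connected components: the simple roots {alpha_4, alpha_5, alpha_7} form a chain of 3 nodes with single edges (A_3), and {alpha_1, alpha_2, alpha_3, alpha_6, alpha_8, alpha_9, alpha_10} form a chain of 7 nodes with a double edge at one end; the terminal node there is the unique short simple root (B_7). A semisimple Lie algebra decomposes uniquely as the direct sum of simple ideals, one per connected component of its Dynkin diagram, so g ≅ A_3 ⊕ B_7 (dimension 15 + 105 = 120).

A_3 (sl(4)) ⊕ B_7 (so(15))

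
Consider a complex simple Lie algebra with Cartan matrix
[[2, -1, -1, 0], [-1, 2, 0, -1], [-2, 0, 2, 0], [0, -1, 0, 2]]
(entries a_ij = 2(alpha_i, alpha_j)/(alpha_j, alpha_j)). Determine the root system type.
C_4 (sp(8))

The matrix has rank 4 with 2's on the diagonal. Reading the off-diagonal entries as Dynkin edges (a single edge where a_ij = a_ji = -1; a double or triple edge where a_ij * a_ji = 2 or 3), the diagram is a chain of 4 nodes with a double edge at one end; the terminal node there is the unique long simple root (C_4). One simple-root ordering that puts it in standard form is (alpha_4, alpha_2, alpha_1, alpha_3). So the algebra is type C_4, i.e. sp(8).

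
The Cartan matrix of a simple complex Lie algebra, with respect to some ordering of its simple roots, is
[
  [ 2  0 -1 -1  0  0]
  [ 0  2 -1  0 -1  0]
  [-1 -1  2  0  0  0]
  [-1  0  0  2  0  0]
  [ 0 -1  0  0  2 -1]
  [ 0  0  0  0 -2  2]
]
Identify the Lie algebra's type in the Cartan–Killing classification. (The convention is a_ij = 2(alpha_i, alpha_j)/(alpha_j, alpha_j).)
C_6 (sp(12))

The matrix has rank 6 with 2's on the diagonal. Reading the off-diagonal entries as Dynkin edges (a single edge where a_ij = a_ji = -1; a double or triple edge where a_ij * a_ji = 2 or 3), the diagram is a chain of 6 nodes with a double edge at one end; the terminal node there is the unique long simple root (C_6). One simple-root ordering that puts it in standard form is (alpha_4, alpha_1, alpha_3, alpha_2, alpha_5, alpha_6). So the algebra is type C_6, i.e. sp(12).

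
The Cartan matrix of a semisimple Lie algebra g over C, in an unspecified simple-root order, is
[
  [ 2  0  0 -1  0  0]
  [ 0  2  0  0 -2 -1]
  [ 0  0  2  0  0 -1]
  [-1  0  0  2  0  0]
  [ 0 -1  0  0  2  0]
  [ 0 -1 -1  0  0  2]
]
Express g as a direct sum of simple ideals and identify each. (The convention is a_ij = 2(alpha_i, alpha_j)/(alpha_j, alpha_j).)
The diagram associated to this matrix has two connected components: the simple roots {alpha_1, alpha_4} form a chain of 2 nodes with single edges (A_2), and {alpha_2, alpha_3, alpha_5, alpha_6} form a chain of 4 nodes with a double edge at one end; the terminal node there is the unique short simple root (B_4). A semisimple Lie algebra decomposes uniquely as the direct sum of simple ideals, one per connected component of its Dynkin diagram, so g ≅ A_2 ⊕ B_4 (dimension 8 + 36 = 44).

A2 ⊕ B4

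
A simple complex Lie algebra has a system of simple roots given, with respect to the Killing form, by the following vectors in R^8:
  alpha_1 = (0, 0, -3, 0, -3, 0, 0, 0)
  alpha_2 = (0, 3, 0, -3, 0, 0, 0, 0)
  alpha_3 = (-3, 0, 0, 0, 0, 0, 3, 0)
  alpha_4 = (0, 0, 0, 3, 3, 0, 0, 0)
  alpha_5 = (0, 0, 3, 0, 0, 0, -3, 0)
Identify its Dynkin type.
type A_5

Compute the Cartan integers a_ij = 2(alpha_i, alpha_j)/(alpha_j, alpha_j); the resulting 5x5 Cartan matrix is
[[2, 0, 0, -1, -1], [0, 2, 0, -1, 0], [0, 0, 2, 0, -1], [-1, -1, 0, 2, 0], [-1, 0, -1, 0, 2]].
All simple roots have the same length, so the diagram is simply laced. The associated Dynkin diagram is a chain of 5 nodes with single edges (A_5), so the type is A_5 (the algebra sl(6)).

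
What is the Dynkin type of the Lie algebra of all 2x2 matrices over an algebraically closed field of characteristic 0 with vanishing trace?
This is sl(2), which has dimension 2^2 - 1 = 3 and rank 2 - 1 = 1 (a Cartan subalgebra is the diagonal traceless matrices). In the classification of classical Lie algebras, the special linear algebra sl(n+1) has type A_n; here n = 1, so the Dynkin diagram is a chain of 1 nodes with single edges (A_1). Hence the type is A_1.

type A_1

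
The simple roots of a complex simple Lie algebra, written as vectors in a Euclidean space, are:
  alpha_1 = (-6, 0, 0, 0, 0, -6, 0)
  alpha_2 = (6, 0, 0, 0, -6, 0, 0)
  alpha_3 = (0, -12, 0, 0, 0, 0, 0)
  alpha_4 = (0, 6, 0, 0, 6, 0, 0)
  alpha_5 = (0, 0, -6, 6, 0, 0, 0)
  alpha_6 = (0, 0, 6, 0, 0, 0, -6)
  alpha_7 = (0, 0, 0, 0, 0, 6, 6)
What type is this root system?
Compute the Cartan integers a_ij = 2(alpha_i, alpha_j)/(alpha_j, alpha_j); the resulting 7x7 Cartan matrix is
[[2, -1, 0, 0, 0, 0, -1], [-1, 2, 0, -1, 0, 0, 0], [0, 0, 2, -2, 0, 0, 0], [0, -1, -1, 2, 0, 0, 0], [0, 0, 0, 0, 2, -1, 0], [0, 0, 0, 0, -1, 2, -1], [-1, 0, 0, 0, 0, -1, 2]].
The roots have two lengths (squared-length ratio 2:1); the short ones are alpha_{1,2,4,5,6,7}. The associated Dynkin diagram is a chain of 7 nodes with a double edge at one end; the terminal node there is the unique long simple root (C_7), so the type is C_7 (the algebra sp(14)).

C7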